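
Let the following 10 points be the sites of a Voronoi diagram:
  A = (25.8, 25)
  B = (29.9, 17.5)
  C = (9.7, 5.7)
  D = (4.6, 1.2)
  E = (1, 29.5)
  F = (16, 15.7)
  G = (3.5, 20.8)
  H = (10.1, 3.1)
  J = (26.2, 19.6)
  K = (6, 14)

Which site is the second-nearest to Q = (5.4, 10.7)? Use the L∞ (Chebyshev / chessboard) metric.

d(Q,A) = max(20.4, 14.3) = 20.4
d(Q,B) = max(24.5, 6.8) = 24.5
d(Q,C) = max(4.3, 5) = 5
d(Q,D) = max(0.8, 9.5) = 9.5
d(Q,E) = max(4.4, 18.8) = 18.8
d(Q,F) = max(10.6, 5) = 10.6
d(Q,G) = max(1.9, 10.1) = 10.1
d(Q,H) = max(4.7, 7.6) = 7.6
d(Q,J) = max(20.8, 8.9) = 20.8
d(Q,K) = max(0.6, 3.3) = 3.3
Sorted ascending: K, C, H, … — the second-nearest is C.

C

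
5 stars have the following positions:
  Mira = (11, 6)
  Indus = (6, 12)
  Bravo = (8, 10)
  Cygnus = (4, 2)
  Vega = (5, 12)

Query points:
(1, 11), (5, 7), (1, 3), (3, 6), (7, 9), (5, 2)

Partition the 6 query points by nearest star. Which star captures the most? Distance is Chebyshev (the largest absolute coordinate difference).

(1, 11) — d to each: Mira:10, Indus:5, Bravo:7, Cygnus:9, Vega:4 → nearest is Vega
(5, 7) — d to each: Mira:6, Indus:5, Bravo:3, Cygnus:5, Vega:5 → nearest is Bravo
(1, 3) — d to each: Mira:10, Indus:9, Bravo:7, Cygnus:3, Vega:9 → nearest is Cygnus
(3, 6) — d to each: Mira:8, Indus:6, Bravo:5, Cygnus:4, Vega:6 → nearest is Cygnus
(7, 9) — d to each: Mira:4, Indus:3, Bravo:1, Cygnus:7, Vega:3 → nearest is Bravo
(5, 2) — d to each: Mira:6, Indus:10, Bravo:8, Cygnus:1, Vega:10 → nearest is Cygnus
Tally — Bravo:2, Cygnus:3, Vega:1. Cygnus captures the most (3).

Cygnus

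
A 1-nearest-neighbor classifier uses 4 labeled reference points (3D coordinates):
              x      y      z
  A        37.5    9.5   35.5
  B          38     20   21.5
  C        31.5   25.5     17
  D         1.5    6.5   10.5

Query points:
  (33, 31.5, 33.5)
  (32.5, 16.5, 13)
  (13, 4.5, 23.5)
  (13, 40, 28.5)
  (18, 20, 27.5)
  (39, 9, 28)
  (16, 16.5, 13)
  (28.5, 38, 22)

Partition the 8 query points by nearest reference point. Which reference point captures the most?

C

(33, 31.5, 33.5) — d² to each: A:508.25, B:301.25, C:310.5, D:2146.25 → nearest is B
(32.5, 16.5, 13) — d² to each: A:580.25, B:114.75, C:98, D:1067.25 → nearest is C
(13, 4.5, 23.5) — d² to each: A:769.25, B:869.25, C:825.5, D:305.25 → nearest is D
(13, 40, 28.5) — d² to each: A:1579.5, B:1074, C:684.75, D:1578.5 → nearest is C
(18, 20, 27.5) — d² to each: A:554.5, B:436, C:322.75, D:743.5 → nearest is C
(39, 9, 28) — d² to each: A:58.75, B:164.25, C:449.5, D:1718.75 → nearest is A
(16, 16.5, 13) — d² to each: A:1017.5, B:568.5, C:337.25, D:316.5 → nearest is D
(28.5, 38, 22) — d² to each: A:1075.5, B:414.5, C:190.25, D:1853.5 → nearest is C
Tally — A:1, B:1, C:4, D:2. C captures the most (4).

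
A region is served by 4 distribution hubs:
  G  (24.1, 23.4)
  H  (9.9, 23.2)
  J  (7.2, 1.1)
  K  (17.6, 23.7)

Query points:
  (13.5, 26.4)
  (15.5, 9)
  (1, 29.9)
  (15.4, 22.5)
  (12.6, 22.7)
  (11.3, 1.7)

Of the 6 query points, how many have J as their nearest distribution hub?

2

(13.5, 26.4) — d² to each: G:121.36, H:23.2, J:679.78, K:24.1 → nearest is H
(15.5, 9) — d² to each: G:281.32, H:233, J:131.3, K:220.5 → nearest is J
(1, 29.9) — d² to each: G:575.86, H:124.1, J:867.88, K:314 → nearest is H
(15.4, 22.5) — d² to each: G:76.5, H:30.74, J:525.2, K:6.28 → nearest is K
(12.6, 22.7) — d² to each: G:132.74, H:7.54, J:495.72, K:26 → nearest is H
(11.3, 1.7) — d² to each: G:634.73, H:464.21, J:17.17, K:523.69 → nearest is J
2 of the 6 points have J as nearest.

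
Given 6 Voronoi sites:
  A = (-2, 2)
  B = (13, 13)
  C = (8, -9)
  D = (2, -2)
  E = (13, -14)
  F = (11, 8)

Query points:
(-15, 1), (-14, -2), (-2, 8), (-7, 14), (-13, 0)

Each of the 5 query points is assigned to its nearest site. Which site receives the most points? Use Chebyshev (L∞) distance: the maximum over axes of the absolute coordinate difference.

A

(-15, 1) — d to each: A:13, B:28, C:23, D:17, E:28, F:26 → nearest is A
(-14, -2) — d to each: A:12, B:27, C:22, D:16, E:27, F:25 → nearest is A
(-2, 8) — d to each: A:6, B:15, C:17, D:10, E:22, F:13 → nearest is A
(-7, 14) — d to each: A:12, B:20, C:23, D:16, E:28, F:18 → nearest is A
(-13, 0) — d to each: A:11, B:26, C:21, D:15, E:26, F:24 → nearest is A
Tally — A:5. A captures the most (5).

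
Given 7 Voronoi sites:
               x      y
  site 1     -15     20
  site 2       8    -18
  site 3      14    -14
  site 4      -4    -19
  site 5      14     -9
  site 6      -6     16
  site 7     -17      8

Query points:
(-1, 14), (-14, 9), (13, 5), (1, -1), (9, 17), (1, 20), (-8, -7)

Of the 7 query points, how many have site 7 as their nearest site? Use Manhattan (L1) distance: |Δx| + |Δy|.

(-1, 14) — d to each: site 1:20, site 2:41, site 3:43, site 4:36, site 5:38, site 6:7, site 7:22 → nearest is site 6
(-14, 9) — d to each: site 1:12, site 2:49, site 3:51, site 4:38, site 5:46, site 6:15, site 7:4 → nearest is site 7
(13, 5) — d to each: site 1:43, site 2:28, site 3:20, site 4:41, site 5:15, site 6:30, site 7:33 → nearest is site 5
(1, -1) — d to each: site 1:37, site 2:24, site 3:26, site 4:23, site 5:21, site 6:24, site 7:27 → nearest is site 5
(9, 17) — d to each: site 1:27, site 2:36, site 3:36, site 4:49, site 5:31, site 6:16, site 7:35 → nearest is site 6
(1, 20) — d to each: site 1:16, site 2:45, site 3:47, site 4:44, site 5:42, site 6:11, site 7:30 → nearest is site 6
(-8, -7) — d to each: site 1:34, site 2:27, site 3:29, site 4:16, site 5:24, site 6:25, site 7:24 → nearest is site 4
1 of the 7 points has site 7 as nearest.

1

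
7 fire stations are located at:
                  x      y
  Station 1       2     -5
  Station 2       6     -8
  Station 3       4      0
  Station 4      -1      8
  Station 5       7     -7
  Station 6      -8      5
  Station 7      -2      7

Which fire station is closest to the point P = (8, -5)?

Squared Euclidean distances:
d²(P, Station 1) = (8−2)² + (-5−(-5))² = 36 + 0 = 36
d²(P, Station 2) = (8−6)² + (-5−(-8))² = 4 + 9 = 13
d²(P, Station 3) = (8−4)² + (-5−0)² = 16 + 25 = 41
d²(P, Station 4) = (8−(-1))² + (-5−8)² = 81 + 169 = 250
d²(P, Station 5) = (8−7)² + (-5−(-7))² = 1 + 4 = 5
d²(P, Station 6) = (8−(-8))² + (-5−5)² = 256 + 100 = 356
d²(P, Station 7) = (8−(-2))² + (-5−7)² = 100 + 144 = 244
The smallest is to Station 5, so P lies in the Voronoi region of Station 5.

Station 5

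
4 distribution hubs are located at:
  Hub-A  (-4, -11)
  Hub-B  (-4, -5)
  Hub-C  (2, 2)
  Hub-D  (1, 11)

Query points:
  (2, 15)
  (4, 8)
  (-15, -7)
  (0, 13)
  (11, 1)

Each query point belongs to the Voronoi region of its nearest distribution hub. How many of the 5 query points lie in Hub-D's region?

3

(2, 15) — d² to each: Hub-A:712, Hub-B:436, Hub-C:169, Hub-D:17 → nearest is Hub-D
(4, 8) — d² to each: Hub-A:425, Hub-B:233, Hub-C:40, Hub-D:18 → nearest is Hub-D
(-15, -7) — d² to each: Hub-A:137, Hub-B:125, Hub-C:370, Hub-D:580 → nearest is Hub-B
(0, 13) — d² to each: Hub-A:592, Hub-B:340, Hub-C:125, Hub-D:5 → nearest is Hub-D
(11, 1) — d² to each: Hub-A:369, Hub-B:261, Hub-C:82, Hub-D:200 → nearest is Hub-C
3 of the 5 points have Hub-D as nearest.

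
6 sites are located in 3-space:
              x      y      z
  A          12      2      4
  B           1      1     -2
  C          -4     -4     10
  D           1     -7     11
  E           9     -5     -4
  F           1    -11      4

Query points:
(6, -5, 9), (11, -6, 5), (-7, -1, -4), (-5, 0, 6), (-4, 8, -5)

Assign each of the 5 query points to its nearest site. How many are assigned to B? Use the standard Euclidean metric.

(6, -5, 9) — d² to each: A:110, B:182, C:102, D:33, E:178, F:86 → nearest is D
(11, -6, 5) — d² to each: A:66, B:198, C:254, D:137, E:86, F:126 → nearest is A
(-7, -1, -4) — d² to each: A:434, B:72, C:214, D:325, E:272, F:228 → nearest is B
(-5, 0, 6) — d² to each: A:297, B:101, C:33, D:110, E:321, F:161 → nearest is C
(-4, 8, -5) — d² to each: A:373, B:83, C:369, D:506, E:339, F:467 → nearest is B
2 of the 5 points have B as nearest.

2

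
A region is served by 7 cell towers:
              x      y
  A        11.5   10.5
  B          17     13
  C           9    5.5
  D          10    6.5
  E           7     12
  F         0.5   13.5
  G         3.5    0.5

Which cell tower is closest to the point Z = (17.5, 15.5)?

Since √ is increasing, it suffices to compare squared distances:
|ZA|² = (17.5−11.5)² + (15.5−10.5)² = 36 + 25 = 61
|ZB|² = (17.5−17)² + (15.5−13)² = 0.25 + 6.25 = 6.5
|ZC|² = (17.5−9)² + (15.5−5.5)² = 72.25 + 100 = 172.25
|ZD|² = (17.5−10)² + (15.5−6.5)² = 56.25 + 81 = 137.25
|ZE|² = (17.5−7)² + (15.5−12)² = 110.25 + 12.25 = 122.5
|ZF|² = (17.5−0.5)² + (15.5−13.5)² = 289 + 4 = 293
|ZG|² = (17.5−3.5)² + (15.5−0.5)² = 196 + 225 = 421
Minimum is at B.

B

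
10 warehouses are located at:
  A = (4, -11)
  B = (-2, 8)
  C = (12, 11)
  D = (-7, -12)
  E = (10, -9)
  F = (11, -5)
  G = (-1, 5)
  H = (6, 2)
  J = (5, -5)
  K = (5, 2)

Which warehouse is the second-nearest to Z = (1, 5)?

B

Compare squared distances (the ordering matches that of the actual distances):
|ZA|² = 9 + 256 = 265
|ZB|² = 9 + 9 = 18
|ZC|² = 121 + 36 = 157
|ZD|² = 64 + 289 = 353
|ZE|² = 81 + 196 = 277
|ZF|² = 100 + 100 = 200
|ZG|² = 4 + 0 = 4
|ZH|² = 25 + 9 = 34
|ZJ|² = 16 + 100 = 116
|ZK|² = 16 + 9 = 25
Sorted ascending: G, B, K, … — the second-nearest is B.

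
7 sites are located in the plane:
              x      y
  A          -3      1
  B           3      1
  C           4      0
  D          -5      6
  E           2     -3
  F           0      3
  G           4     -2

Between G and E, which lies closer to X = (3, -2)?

G

Compare squared distances:
|XG|² = (3−4)² + (-2−(-2))² = 1 + 0 = 1
|XE|² = (3−2)² + (-2−(-3))² = 1 + 1 = 2
1 < 2, so G is closer.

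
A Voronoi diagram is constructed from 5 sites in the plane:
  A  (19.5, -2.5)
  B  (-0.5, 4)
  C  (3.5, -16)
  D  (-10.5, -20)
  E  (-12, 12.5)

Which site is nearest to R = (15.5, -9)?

A

Squared Euclidean distances:
|RA|² = (15.5−19.5)² + (-9−(-2.5))² = 16 + 42.25 = 58.25
|RB|² = (15.5−(-0.5))² + (-9−4)² = 256 + 169 = 425
|RC|² = (15.5−3.5)² + (-9−(-16))² = 144 + 49 = 193
|RD|² = (15.5−(-10.5))² + (-9−(-20))² = 676 + 121 = 797
|RE|² = (15.5−(-12))² + (-9−12.5)² = 756.25 + 462.25 = 1218.5
Minimum is at A.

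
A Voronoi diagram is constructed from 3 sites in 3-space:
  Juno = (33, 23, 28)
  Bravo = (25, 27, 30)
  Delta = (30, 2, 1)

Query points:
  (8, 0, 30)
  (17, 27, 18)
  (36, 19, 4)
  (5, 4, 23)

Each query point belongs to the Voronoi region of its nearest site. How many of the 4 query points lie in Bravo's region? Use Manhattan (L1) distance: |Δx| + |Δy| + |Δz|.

(8, 0, 30) — d to each: Juno:50, Bravo:44, Delta:53 → nearest is Bravo
(17, 27, 18) — d to each: Juno:30, Bravo:20, Delta:55 → nearest is Bravo
(36, 19, 4) — d to each: Juno:31, Bravo:45, Delta:26 → nearest is Delta
(5, 4, 23) — d to each: Juno:52, Bravo:50, Delta:49 → nearest is Delta
2 of the 4 points have Bravo as nearest.

2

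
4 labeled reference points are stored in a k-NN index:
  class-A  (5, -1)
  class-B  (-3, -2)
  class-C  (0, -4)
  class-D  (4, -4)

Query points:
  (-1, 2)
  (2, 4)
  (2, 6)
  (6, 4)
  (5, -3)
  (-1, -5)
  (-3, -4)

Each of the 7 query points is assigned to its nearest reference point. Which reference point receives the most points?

(-1, 2) — d² to each: class-A:45, class-B:20, class-C:37, class-D:61 → nearest is class-B
(2, 4) — d² to each: class-A:34, class-B:61, class-C:68, class-D:68 → nearest is class-A
(2, 6) — d² to each: class-A:58, class-B:89, class-C:104, class-D:104 → nearest is class-A
(6, 4) — d² to each: class-A:26, class-B:117, class-C:100, class-D:68 → nearest is class-A
(5, -3) — d² to each: class-A:4, class-B:65, class-C:26, class-D:2 → nearest is class-D
(-1, -5) — d² to each: class-A:52, class-B:13, class-C:2, class-D:26 → nearest is class-C
(-3, -4) — d² to each: class-A:73, class-B:4, class-C:9, class-D:49 → nearest is class-B
Tally — class-A:3, class-B:2, class-C:1, class-D:1. class-A captures the most (3).

class-A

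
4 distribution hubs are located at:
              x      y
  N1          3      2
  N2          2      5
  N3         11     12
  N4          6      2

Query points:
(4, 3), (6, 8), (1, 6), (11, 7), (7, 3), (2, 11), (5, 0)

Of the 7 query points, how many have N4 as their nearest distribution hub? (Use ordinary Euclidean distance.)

2

(4, 3) — d² to each: N1:2, N2:8, N3:130, N4:5 → nearest is N1
(6, 8) — d² to each: N1:45, N2:25, N3:41, N4:36 → nearest is N2
(1, 6) — d² to each: N1:20, N2:2, N3:136, N4:41 → nearest is N2
(11, 7) — d² to each: N1:89, N2:85, N3:25, N4:50 → nearest is N3
(7, 3) — d² to each: N1:17, N2:29, N3:97, N4:2 → nearest is N4
(2, 11) — d² to each: N1:82, N2:36, N3:82, N4:97 → nearest is N2
(5, 0) — d² to each: N1:8, N2:34, N3:180, N4:5 → nearest is N4
2 of the 7 points have N4 as nearest.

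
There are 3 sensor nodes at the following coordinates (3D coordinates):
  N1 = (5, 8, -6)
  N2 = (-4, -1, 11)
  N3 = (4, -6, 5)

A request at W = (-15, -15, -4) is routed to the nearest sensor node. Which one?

N3

Squared Euclidean distances:
|WN1|² = (-15−5)² + (-15−8)² + (-4−(-6))² = 400 + 529 + 4 = 933
|WN2|² = (-15−(-4))² + (-15−(-1))² + (-4−11)² = 121 + 196 + 225 = 542
|WN3|² = (-15−4)² + (-15−(-6))² + (-4−5)² = 361 + 81 + 81 = 523
Minimum is at N3.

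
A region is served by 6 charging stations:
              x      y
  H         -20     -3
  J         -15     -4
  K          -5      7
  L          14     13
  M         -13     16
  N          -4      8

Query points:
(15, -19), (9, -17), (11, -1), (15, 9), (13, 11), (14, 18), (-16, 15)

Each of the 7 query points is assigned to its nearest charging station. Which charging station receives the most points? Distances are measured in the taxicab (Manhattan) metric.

L

(15, -19) — d to each: H:51, J:45, K:46, L:33, M:63, N:46 → nearest is L
(9, -17) — d to each: H:43, J:37, K:38, L:35, M:55, N:38 → nearest is L
(11, -1) — d to each: H:33, J:29, K:24, L:17, M:41, N:24 → nearest is L
(15, 9) — d to each: H:47, J:43, K:22, L:5, M:35, N:20 → nearest is L
(13, 11) — d to each: H:47, J:43, K:22, L:3, M:31, N:20 → nearest is L
(14, 18) — d to each: H:55, J:51, K:30, L:5, M:29, N:28 → nearest is L
(-16, 15) — d to each: H:22, J:20, K:19, L:32, M:4, N:19 → nearest is M
Tally — L:6, M:1. L captures the most (6).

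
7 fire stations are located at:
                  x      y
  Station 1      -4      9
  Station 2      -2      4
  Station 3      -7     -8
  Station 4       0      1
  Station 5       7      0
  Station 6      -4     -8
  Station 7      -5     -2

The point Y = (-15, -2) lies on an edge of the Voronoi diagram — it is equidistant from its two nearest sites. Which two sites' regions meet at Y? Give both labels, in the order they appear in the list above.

Station 3 and Station 7

Squared distances from Y to each site:
d²(Y, Station 1) = 121 + 121 = 242
d²(Y, Station 2) = 169 + 36 = 205
d²(Y, Station 3) = 64 + 36 = 100
d²(Y, Station 4) = 225 + 9 = 234
d²(Y, Station 5) = 484 + 4 = 488
d²(Y, Station 6) = 121 + 36 = 157
d²(Y, Station 7) = 100 + 0 = 100
Y is equidistant from Station 3 and Station 7 (both at squared distance 100), and every other site is strictly farther — so Y lies on the Station 3–Station 7 Voronoi edge.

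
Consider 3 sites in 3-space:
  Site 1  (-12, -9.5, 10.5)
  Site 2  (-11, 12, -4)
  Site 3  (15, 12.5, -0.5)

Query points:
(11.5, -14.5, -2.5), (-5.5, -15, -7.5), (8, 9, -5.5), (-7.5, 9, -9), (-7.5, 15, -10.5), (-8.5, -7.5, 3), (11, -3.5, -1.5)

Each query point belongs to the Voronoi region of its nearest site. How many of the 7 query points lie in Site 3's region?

(11.5, -14.5, -2.5) — d² to each: Site 1:746.25, Site 2:1210.75, Site 3:745.25 → nearest is Site 3
(-5.5, -15, -7.5) — d² to each: Site 1:396.5, Site 2:771.5, Site 3:1225.5 → nearest is Site 1
(8, 9, -5.5) — d² to each: Site 1:998.25, Site 2:372.25, Site 3:86.25 → nearest is Site 3
(-7.5, 9, -9) — d² to each: Site 1:742.75, Site 2:46.25, Site 3:590.75 → nearest is Site 2
(-7.5, 15, -10.5) — d² to each: Site 1:1061.5, Site 2:63.5, Site 3:612.5 → nearest is Site 2
(-8.5, -7.5, 3) — d² to each: Site 1:72.5, Site 2:435.5, Site 3:964.5 → nearest is Site 1
(11, -3.5, -1.5) — d² to each: Site 1:709, Site 2:730.5, Site 3:273 → nearest is Site 3
3 of the 7 points have Site 3 as nearest.

3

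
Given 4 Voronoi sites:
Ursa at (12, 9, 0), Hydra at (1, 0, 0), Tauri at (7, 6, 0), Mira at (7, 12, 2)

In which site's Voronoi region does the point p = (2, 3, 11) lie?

Squared Euclidean distances:
d²(p, Ursa) = 100 + 36 + 121 = 257
d²(p, Hydra) = 1 + 9 + 121 = 131
d²(p, Tauri) = 25 + 9 + 121 = 155
d²(p, Mira) = 25 + 81 + 81 = 187
Minimum is at Hydra.

Hydra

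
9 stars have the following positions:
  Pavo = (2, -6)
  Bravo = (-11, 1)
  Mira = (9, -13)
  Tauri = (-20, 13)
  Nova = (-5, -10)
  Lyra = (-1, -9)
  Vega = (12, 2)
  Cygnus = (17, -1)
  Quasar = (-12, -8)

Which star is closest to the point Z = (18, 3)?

Compare squared distances (the ordering matches that of the actual distances):
d²(Z, Pavo) = 256 + 81 = 337
d²(Z, Bravo) = 841 + 4 = 845
d²(Z, Mira) = 81 + 256 = 337
d²(Z, Tauri) = 1444 + 100 = 1544
d²(Z, Nova) = 529 + 169 = 698
d²(Z, Lyra) = 361 + 144 = 505
d²(Z, Vega) = 36 + 1 = 37
d²(Z, Cygnus) = 1 + 16 = 17
d²(Z, Quasar) = 900 + 121 = 1021
Cygnus is nearest.

Cygnus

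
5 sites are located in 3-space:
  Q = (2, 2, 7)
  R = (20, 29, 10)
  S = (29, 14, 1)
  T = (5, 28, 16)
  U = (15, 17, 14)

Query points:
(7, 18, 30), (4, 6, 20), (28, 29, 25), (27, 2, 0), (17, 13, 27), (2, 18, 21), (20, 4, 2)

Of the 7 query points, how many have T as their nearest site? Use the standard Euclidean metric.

2

(7, 18, 30) — d² to each: Q:810, R:690, S:1341, T:300, U:321 → nearest is T
(4, 6, 20) — d² to each: Q:189, R:885, S:1050, T:501, U:278 → nearest is Q
(28, 29, 25) — d² to each: Q:1729, R:289, S:802, T:611, U:434 → nearest is R
(27, 2, 0) — d² to each: Q:674, R:878, S:149, T:1416, U:565 → nearest is S
(17, 13, 27) — d² to each: Q:746, R:554, S:821, T:490, U:189 → nearest is U
(2, 18, 21) — d² to each: Q:452, R:566, S:1145, T:134, U:219 → nearest is T
(20, 4, 2) — d² to each: Q:353, R:689, S:182, T:997, U:338 → nearest is S
2 of the 7 points have T as nearest.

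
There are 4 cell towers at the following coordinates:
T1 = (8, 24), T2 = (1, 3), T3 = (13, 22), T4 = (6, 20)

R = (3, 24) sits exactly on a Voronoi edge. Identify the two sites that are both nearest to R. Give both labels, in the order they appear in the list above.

T1 and T4

Squared distances from R to each site:
|RT1|² = 25 + 0 = 25
|RT2|² = 4 + 441 = 445
|RT3|² = 100 + 4 = 104
|RT4|² = 9 + 16 = 25
R is equidistant from T1 and T4 (both at squared distance 25), and every other site is strictly farther — so R lies on the T1–T4 Voronoi edge.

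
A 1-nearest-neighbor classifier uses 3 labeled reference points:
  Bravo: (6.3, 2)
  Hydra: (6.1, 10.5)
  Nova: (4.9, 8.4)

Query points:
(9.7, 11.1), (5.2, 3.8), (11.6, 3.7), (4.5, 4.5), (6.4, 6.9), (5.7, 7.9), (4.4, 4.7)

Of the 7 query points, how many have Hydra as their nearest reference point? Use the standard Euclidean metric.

(9.7, 11.1) — d² to each: Bravo:94.37, Hydra:13.32, Nova:30.33 → nearest is Hydra
(5.2, 3.8) — d² to each: Bravo:4.45, Hydra:45.7, Nova:21.25 → nearest is Bravo
(11.6, 3.7) — d² to each: Bravo:30.98, Hydra:76.49, Nova:66.98 → nearest is Bravo
(4.5, 4.5) — d² to each: Bravo:9.49, Hydra:38.56, Nova:15.37 → nearest is Bravo
(6.4, 6.9) — d² to each: Bravo:24.02, Hydra:13.05, Nova:4.5 → nearest is Nova
(5.7, 7.9) — d² to each: Bravo:35.17, Hydra:6.92, Nova:0.89 → nearest is Nova
(4.4, 4.7) — d² to each: Bravo:10.9, Hydra:36.53, Nova:13.94 → nearest is Bravo
1 of the 7 points has Hydra as nearest.

1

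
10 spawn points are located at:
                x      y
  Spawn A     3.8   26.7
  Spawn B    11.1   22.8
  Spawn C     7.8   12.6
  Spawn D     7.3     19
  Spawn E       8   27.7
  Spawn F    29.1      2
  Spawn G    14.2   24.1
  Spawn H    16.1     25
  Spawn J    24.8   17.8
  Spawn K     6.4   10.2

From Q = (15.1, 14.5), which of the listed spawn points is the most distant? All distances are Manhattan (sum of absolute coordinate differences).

d(Q, Spawn A) = |15.1−3.8| + |14.5−26.7| = 11.3 + 12.2 = 23.5
d(Q, Spawn B) = |15.1−11.1| + |14.5−22.8| = 4 + 8.3 = 12.3
d(Q, Spawn C) = |15.1−7.8| + |14.5−12.6| = 7.3 + 1.9 = 9.2
d(Q, Spawn D) = |15.1−7.3| + |14.5−19| = 7.8 + 4.5 = 12.3
d(Q, Spawn E) = |15.1−8| + |14.5−27.7| = 7.1 + 13.2 = 20.3
d(Q, Spawn F) = |15.1−29.1| + |14.5−2| = 14 + 12.5 = 26.5
d(Q, Spawn G) = |15.1−14.2| + |14.5−24.1| = 0.9 + 9.6 = 10.5
d(Q, Spawn H) = |15.1−16.1| + |14.5−25| = 1 + 10.5 = 11.5
d(Q, Spawn J) = |15.1−24.8| + |14.5−17.8| = 9.7 + 3.3 = 13
d(Q, Spawn K) = |15.1−6.4| + |14.5−10.2| = 8.7 + 4.3 = 13
The largest is to Spawn F.

Spawn F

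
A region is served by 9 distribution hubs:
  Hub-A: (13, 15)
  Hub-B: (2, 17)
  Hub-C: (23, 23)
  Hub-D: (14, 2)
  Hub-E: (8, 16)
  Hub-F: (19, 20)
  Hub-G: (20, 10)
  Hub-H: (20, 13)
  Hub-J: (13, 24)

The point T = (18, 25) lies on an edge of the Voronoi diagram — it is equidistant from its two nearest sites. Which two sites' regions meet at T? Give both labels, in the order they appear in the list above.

Squared distances from T to each site:
d²(T, Hub-A) = 25 + 100 = 125
d²(T, Hub-B) = 256 + 64 = 320
d²(T, Hub-C) = 25 + 4 = 29
d²(T, Hub-D) = 16 + 529 = 545
d²(T, Hub-E) = 100 + 81 = 181
d²(T, Hub-F) = 1 + 25 = 26
d²(T, Hub-G) = 4 + 225 = 229
d²(T, Hub-H) = 4 + 144 = 148
d²(T, Hub-J) = 25 + 1 = 26
T is equidistant from Hub-F and Hub-J (both at squared distance 26), and every other site is strictly farther — so T lies on the Hub-F–Hub-J Voronoi edge.

Hub-F and Hub-J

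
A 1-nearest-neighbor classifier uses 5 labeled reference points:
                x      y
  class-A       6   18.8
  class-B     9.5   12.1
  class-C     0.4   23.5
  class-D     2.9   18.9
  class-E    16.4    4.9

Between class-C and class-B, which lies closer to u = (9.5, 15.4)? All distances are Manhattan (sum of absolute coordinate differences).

d(u, class-C) = |9.5−0.4| + |15.4−23.5| = 9.1 + 8.1 = 17.2
d(u, class-B) = |9.5−9.5| + |15.4−12.1| = 0 + 3.3 = 3.3
17.2 > 3.3, so class-B is closer.

class-B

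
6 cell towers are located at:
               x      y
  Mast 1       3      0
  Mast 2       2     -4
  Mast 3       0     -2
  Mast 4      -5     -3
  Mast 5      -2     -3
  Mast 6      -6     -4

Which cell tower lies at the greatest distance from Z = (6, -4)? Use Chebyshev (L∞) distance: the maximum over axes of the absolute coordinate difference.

d(Z, Mast 1) = max(3, 4) = 4
d(Z, Mast 2) = max(4, 0) = 4
d(Z, Mast 3) = max(6, 2) = 6
d(Z, Mast 4) = max(11, 1) = 11
d(Z, Mast 5) = max(8, 1) = 8
d(Z, Mast 6) = max(12, 0) = 12
The largest is to Mast 6.

Mast 6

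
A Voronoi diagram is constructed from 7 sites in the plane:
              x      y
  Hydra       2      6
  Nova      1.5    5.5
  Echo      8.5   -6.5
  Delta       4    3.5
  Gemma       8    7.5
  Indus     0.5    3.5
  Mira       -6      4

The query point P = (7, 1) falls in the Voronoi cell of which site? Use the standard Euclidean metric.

Delta

Compare squared distances (the ordering matches that of the actual distances):
d²(P, Hydra) = (7−2)² + (1−6)² = 25 + 25 = 50
d²(P, Nova) = (7−1.5)² + (1−5.5)² = 30.25 + 20.25 = 50.5
d²(P, Echo) = (7−8.5)² + (1−(-6.5))² = 2.25 + 56.25 = 58.5
d²(P, Delta) = (7−4)² + (1−3.5)² = 9 + 6.25 = 15.25
d²(P, Gemma) = (7−8)² + (1−7.5)² = 1 + 42.25 = 43.25
d²(P, Indus) = (7−0.5)² + (1−3.5)² = 42.25 + 6.25 = 48.5
d²(P, Mira) = (7−(-6))² + (1−4)² = 169 + 9 = 178
Delta is nearest.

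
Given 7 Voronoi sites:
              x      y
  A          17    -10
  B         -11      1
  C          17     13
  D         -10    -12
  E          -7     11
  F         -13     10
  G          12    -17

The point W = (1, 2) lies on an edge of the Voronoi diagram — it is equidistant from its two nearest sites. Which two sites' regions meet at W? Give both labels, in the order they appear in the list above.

Squared distances from W to each site:
|WA|² = (1−17)² + (2−(-10))² = 256 + 144 = 400
|WB|² = (1−(-11))² + (2−1)² = 144 + 1 = 145
|WC|² = (1−17)² + (2−13)² = 256 + 121 = 377
|WD|² = (1−(-10))² + (2−(-12))² = 121 + 196 = 317
|WE|² = (1−(-7))² + (2−11)² = 64 + 81 = 145
|WF|² = (1−(-13))² + (2−10)² = 196 + 64 = 260
|WG|² = (1−12)² + (2−(-17))² = 121 + 361 = 482
W is equidistant from B and E (both at squared distance 145), and every other site is strictly farther — so W lies on the B–E Voronoi edge.

B and E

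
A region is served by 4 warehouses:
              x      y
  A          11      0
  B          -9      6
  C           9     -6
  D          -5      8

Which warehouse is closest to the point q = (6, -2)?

C

Squared Euclidean distances:
|qA|² = (6−11)² + (-2−0)² = 25 + 4 = 29
|qB|² = (6−(-9))² + (-2−6)² = 225 + 64 = 289
|qC|² = (6−9)² + (-2−(-6))² = 9 + 16 = 25
|qD|² = (6−(-5))² + (-2−8)² = 121 + 100 = 221
The smallest is to C, so q lies in the Voronoi region of C.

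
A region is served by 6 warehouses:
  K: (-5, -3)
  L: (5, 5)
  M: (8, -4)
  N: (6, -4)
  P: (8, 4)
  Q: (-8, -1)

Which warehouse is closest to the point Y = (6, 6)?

L

Since √ is increasing, it suffices to compare squared distances:
|YK|² = (6−(-5))² + (6−(-3))² = 121 + 81 = 202
|YL|² = (6−5)² + (6−5)² = 1 + 1 = 2
|YM|² = (6−8)² + (6−(-4))² = 4 + 100 = 104
|YN|² = (6−6)² + (6−(-4))² = 0 + 100 = 100
|YP|² = (6−8)² + (6−4)² = 4 + 4 = 8
|YQ|² = (6−(-8))² + (6−(-1))² = 196 + 49 = 245
L is nearest.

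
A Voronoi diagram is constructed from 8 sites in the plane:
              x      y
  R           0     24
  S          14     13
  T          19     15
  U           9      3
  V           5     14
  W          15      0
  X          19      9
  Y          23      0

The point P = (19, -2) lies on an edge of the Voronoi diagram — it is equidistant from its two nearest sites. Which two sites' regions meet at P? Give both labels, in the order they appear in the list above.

Squared distances from P to each site:
|PR|² = 361 + 676 = 1037
|PS|² = 25 + 225 = 250
|PT|² = 0 + 289 = 289
|PU|² = 100 + 25 = 125
|PV|² = 196 + 256 = 452
|PW|² = 16 + 4 = 20
|PX|² = 0 + 121 = 121
|PY|² = 16 + 4 = 20
P is equidistant from W and Y (both at squared distance 20), and every other site is strictly farther — so P lies on the W–Y Voronoi edge.

W and Y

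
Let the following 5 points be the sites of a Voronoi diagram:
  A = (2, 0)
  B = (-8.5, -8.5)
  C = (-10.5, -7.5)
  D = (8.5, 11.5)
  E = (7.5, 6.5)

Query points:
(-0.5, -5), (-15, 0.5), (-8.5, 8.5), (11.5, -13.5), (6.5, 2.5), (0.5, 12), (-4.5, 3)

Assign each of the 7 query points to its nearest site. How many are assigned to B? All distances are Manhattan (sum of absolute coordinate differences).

1

(-0.5, -5) — d to each: A:7.5, B:11.5, C:12.5, D:25.5, E:19.5 → nearest is A
(-15, 0.5) — d to each: A:17.5, B:15.5, C:12.5, D:34.5, E:28.5 → nearest is C
(-8.5, 8.5) — d to each: A:19, B:17, C:18, D:20, E:18 → nearest is B
(11.5, -13.5) — d to each: A:23, B:25, C:28, D:28, E:24 → nearest is A
(6.5, 2.5) — d to each: A:7, B:26, C:27, D:11, E:5 → nearest is E
(0.5, 12) — d to each: A:13.5, B:29.5, C:30.5, D:8.5, E:12.5 → nearest is D
(-4.5, 3) — d to each: A:9.5, B:15.5, C:16.5, D:21.5, E:15.5 → nearest is A
1 of the 7 points has B as nearest.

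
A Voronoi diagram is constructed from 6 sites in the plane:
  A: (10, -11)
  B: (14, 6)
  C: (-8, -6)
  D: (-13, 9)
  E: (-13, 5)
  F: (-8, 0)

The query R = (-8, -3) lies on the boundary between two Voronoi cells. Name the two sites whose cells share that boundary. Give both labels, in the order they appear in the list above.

Squared distances from R to each site:
|RA|² = (-8−10)² + (-3−(-11))² = 324 + 64 = 388
|RB|² = (-8−14)² + (-3−6)² = 484 + 81 = 565
|RC|² = (-8−(-8))² + (-3−(-6))² = 0 + 9 = 9
|RD|² = (-8−(-13))² + (-3−9)² = 25 + 144 = 169
|RE|² = (-8−(-13))² + (-3−5)² = 25 + 64 = 89
|RF|² = (-8−(-8))² + (-3−0)² = 0 + 9 = 9
R is equidistant from C and F (both at squared distance 9), and every other site is strictly farther — so R lies on the C–F Voronoi edge.

C and F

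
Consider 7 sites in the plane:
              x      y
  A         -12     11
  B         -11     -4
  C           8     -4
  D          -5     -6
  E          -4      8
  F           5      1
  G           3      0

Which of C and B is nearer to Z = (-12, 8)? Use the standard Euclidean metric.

B

Compare squared distances:
|ZC|² = (-12−8)² + (8−(-4))² = 400 + 144 = 544
|ZB|² = (-12−(-11))² + (8−(-4))² = 1 + 144 = 145
544 > 145, so B is closer.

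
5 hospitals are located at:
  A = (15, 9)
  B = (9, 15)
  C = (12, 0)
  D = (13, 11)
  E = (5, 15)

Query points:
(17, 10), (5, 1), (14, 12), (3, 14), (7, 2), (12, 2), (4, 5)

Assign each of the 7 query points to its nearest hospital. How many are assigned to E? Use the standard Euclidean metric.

1

(17, 10) — d² to each: A:5, B:89, C:125, D:17, E:169 → nearest is A
(5, 1) — d² to each: A:164, B:212, C:50, D:164, E:196 → nearest is C
(14, 12) — d² to each: A:10, B:34, C:148, D:2, E:90 → nearest is D
(3, 14) — d² to each: A:169, B:37, C:277, D:109, E:5 → nearest is E
(7, 2) — d² to each: A:113, B:173, C:29, D:117, E:173 → nearest is C
(12, 2) — d² to each: A:58, B:178, C:4, D:82, E:218 → nearest is C
(4, 5) — d² to each: A:137, B:125, C:89, D:117, E:101 → nearest is C
1 of the 7 points has E as nearest.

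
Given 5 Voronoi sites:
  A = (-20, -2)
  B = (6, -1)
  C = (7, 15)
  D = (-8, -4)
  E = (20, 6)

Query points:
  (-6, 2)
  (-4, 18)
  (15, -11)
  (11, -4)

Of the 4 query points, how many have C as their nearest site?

1

(-6, 2) — d² to each: A:212, B:153, C:338, D:40, E:692 → nearest is D
(-4, 18) — d² to each: A:656, B:461, C:130, D:500, E:720 → nearest is C
(15, -11) — d² to each: A:1306, B:181, C:740, D:578, E:314 → nearest is B
(11, -4) — d² to each: A:965, B:34, C:377, D:361, E:181 → nearest is B
1 of the 4 points has C as nearest.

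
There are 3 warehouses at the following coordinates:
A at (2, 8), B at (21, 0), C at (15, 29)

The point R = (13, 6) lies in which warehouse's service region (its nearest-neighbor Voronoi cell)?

Squared Euclidean distances:
|RA|² = (13−2)² + (6−8)² = 121 + 4 = 125
|RB|² = (13−21)² + (6−0)² = 64 + 36 = 100
|RC|² = (13−15)² + (6−29)² = 4 + 529 = 533
The smallest is to B, so R lies in the Voronoi region of B.

B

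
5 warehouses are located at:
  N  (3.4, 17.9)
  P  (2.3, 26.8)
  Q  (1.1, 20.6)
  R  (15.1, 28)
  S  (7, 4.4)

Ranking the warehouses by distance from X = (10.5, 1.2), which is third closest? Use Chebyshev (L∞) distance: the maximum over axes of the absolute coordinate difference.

d(X,N) = max(7.1, 16.7) = 16.7
d(X,P) = max(8.2, 25.6) = 25.6
d(X,Q) = max(9.4, 19.4) = 19.4
d(X,R) = max(4.6, 26.8) = 26.8
d(X,S) = max(3.5, 3.2) = 3.5
Sorted ascending: S, N, Q, P, … — the third-nearest is Q.

Q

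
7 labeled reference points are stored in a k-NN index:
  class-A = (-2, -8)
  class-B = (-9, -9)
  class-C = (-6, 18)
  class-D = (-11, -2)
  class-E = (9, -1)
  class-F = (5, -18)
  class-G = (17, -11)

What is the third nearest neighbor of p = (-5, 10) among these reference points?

class-E

Compare squared distances (the ordering matches that of the actual distances):
d²(p, class-A) = 9 + 324 = 333
d²(p, class-B) = 16 + 361 = 377
d²(p, class-C) = 1 + 64 = 65
d²(p, class-D) = 36 + 144 = 180
d²(p, class-E) = 196 + 121 = 317
d²(p, class-F) = 100 + 784 = 884
d²(p, class-G) = 484 + 441 = 925
Sorted ascending: class-C, class-D, class-E, class-A, … — the third-nearest is class-E.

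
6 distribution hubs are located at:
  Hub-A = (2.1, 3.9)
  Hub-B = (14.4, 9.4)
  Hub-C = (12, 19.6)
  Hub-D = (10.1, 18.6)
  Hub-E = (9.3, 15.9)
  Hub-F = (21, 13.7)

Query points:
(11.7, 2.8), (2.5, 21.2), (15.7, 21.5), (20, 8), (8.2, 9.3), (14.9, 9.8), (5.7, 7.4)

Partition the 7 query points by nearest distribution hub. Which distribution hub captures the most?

(11.7, 2.8) — d² to each: Hub-A:93.37, Hub-B:50.85, Hub-C:282.33, Hub-D:252.2, Hub-E:177.37, Hub-F:205.3 → nearest is Hub-B
(2.5, 21.2) — d² to each: Hub-A:299.45, Hub-B:280.85, Hub-C:92.81, Hub-D:64.52, Hub-E:74.33, Hub-F:398.5 → nearest is Hub-D
(15.7, 21.5) — d² to each: Hub-A:494.72, Hub-B:148.1, Hub-C:17.3, Hub-D:39.77, Hub-E:72.32, Hub-F:88.93 → nearest is Hub-C
(20, 8) — d² to each: Hub-A:337.22, Hub-B:33.32, Hub-C:198.56, Hub-D:210.37, Hub-E:176.9, Hub-F:33.49 → nearest is Hub-B
(8.2, 9.3) — d² to each: Hub-A:66.37, Hub-B:38.45, Hub-C:120.53, Hub-D:90.1, Hub-E:44.77, Hub-F:183.2 → nearest is Hub-B
(14.9, 9.8) — d² to each: Hub-A:198.65, Hub-B:0.41, Hub-C:104.45, Hub-D:100.48, Hub-E:68.57, Hub-F:52.42 → nearest is Hub-B
(5.7, 7.4) — d² to each: Hub-A:25.21, Hub-B:79.69, Hub-C:188.53, Hub-D:144.8, Hub-E:85.21, Hub-F:273.78 → nearest is Hub-A
Tally — Hub-A:1, Hub-B:4, Hub-C:1, Hub-D:1. Hub-B captures the most (4).

Hub-B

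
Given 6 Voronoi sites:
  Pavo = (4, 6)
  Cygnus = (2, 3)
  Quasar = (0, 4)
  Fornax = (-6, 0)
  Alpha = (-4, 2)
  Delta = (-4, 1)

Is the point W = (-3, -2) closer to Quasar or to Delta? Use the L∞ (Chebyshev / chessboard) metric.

Delta

d(W, Quasar) = max(3, 6) = 6
d(W, Delta) = max(1, 3) = 3
6 > 3, so Delta is closer.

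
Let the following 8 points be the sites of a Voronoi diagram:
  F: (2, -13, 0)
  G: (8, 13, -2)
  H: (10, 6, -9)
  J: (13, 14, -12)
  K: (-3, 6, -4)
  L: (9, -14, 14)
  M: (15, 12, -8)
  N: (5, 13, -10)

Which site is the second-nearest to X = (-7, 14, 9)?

Compare squared distances (the ordering matches that of the actual distances):
|XF|² = 81 + 729 + 81 = 891
|XG|² = 225 + 1 + 121 = 347
|XH|² = 289 + 64 + 324 = 677
|XJ|² = 400 + 0 + 441 = 841
|XK|² = 16 + 64 + 169 = 249
|XL|² = 256 + 784 + 25 = 1065
|XM|² = 484 + 4 + 289 = 777
|XN|² = 144 + 1 + 361 = 506
Sorted ascending: K, G, N, … — the second-nearest is G.

G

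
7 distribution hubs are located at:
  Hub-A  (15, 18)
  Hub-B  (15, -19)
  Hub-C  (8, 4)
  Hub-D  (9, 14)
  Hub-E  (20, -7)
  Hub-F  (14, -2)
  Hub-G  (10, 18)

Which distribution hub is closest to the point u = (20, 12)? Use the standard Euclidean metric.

Compare squared distances (the ordering matches that of the actual distances):
d²(u, Hub-A) = (20−15)² + (12−18)² = 25 + 36 = 61
d²(u, Hub-B) = (20−15)² + (12−(-19))² = 25 + 961 = 986
d²(u, Hub-C) = (20−8)² + (12−4)² = 144 + 64 = 208
d²(u, Hub-D) = (20−9)² + (12−14)² = 121 + 4 = 125
d²(u, Hub-E) = (20−20)² + (12−(-7))² = 0 + 361 = 361
d²(u, Hub-F) = (20−14)² + (12−(-2))² = 36 + 196 = 232
d²(u, Hub-G) = (20−10)² + (12−18)² = 100 + 36 = 136
Hub-A is nearest.

Hub-A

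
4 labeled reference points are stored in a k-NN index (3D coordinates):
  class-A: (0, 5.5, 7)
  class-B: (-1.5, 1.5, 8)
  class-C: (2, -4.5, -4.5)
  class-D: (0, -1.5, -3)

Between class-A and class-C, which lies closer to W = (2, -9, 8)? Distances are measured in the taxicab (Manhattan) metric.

class-C

d(W, class-A) = |2−0| + |-9−5.5| + |8−7| = 2 + 14.5 + 1 = 17.5
d(W, class-C) = |2−2| + |-9−(-4.5)| + |8−(-4.5)| = 0 + 4.5 + 12.5 = 17
17.5 > 17, so class-C is closer.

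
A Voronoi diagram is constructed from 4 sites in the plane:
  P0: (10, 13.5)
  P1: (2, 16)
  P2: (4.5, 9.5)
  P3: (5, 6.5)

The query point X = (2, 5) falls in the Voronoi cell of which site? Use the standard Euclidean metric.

Since √ is increasing, it suffices to compare squared distances:
|XP0|² = (2−10)² + (5−13.5)² = 64 + 72.25 = 136.25
|XP1|² = (2−2)² + (5−16)² = 0 + 121 = 121
|XP2|² = (2−4.5)² + (5−9.5)² = 6.25 + 20.25 = 26.5
|XP3|² = (2−5)² + (5−6.5)² = 9 + 2.25 = 11.25
Minimum is at P3.

P3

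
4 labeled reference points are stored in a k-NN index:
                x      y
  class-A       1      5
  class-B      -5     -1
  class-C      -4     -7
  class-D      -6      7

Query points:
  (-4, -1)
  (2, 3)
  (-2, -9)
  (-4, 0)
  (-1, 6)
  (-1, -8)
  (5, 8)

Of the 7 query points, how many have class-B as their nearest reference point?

2

(-4, -1) — d² to each: class-A:61, class-B:1, class-C:36, class-D:68 → nearest is class-B
(2, 3) — d² to each: class-A:5, class-B:65, class-C:136, class-D:80 → nearest is class-A
(-2, -9) — d² to each: class-A:205, class-B:73, class-C:8, class-D:272 → nearest is class-C
(-4, 0) — d² to each: class-A:50, class-B:2, class-C:49, class-D:53 → nearest is class-B
(-1, 6) — d² to each: class-A:5, class-B:65, class-C:178, class-D:26 → nearest is class-A
(-1, -8) — d² to each: class-A:173, class-B:65, class-C:10, class-D:250 → nearest is class-C
(5, 8) — d² to each: class-A:25, class-B:181, class-C:306, class-D:122 → nearest is class-A
2 of the 7 points have class-B as nearest.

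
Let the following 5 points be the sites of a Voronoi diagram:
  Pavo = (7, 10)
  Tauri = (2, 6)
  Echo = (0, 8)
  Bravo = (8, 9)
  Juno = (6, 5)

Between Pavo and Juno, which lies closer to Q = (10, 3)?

Juno

Compare squared distances:
d²(Q, Pavo) = (10−7)² + (3−10)² = 9 + 49 = 58
d²(Q, Juno) = (10−6)² + (3−5)² = 16 + 4 = 20
58 > 20, so Juno is closer.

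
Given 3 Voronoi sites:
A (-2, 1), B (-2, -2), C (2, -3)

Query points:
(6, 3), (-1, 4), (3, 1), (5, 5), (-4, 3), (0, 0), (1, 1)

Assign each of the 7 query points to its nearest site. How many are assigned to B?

(6, 3) — d² to each: A:68, B:89, C:52 → nearest is C
(-1, 4) — d² to each: A:10, B:37, C:58 → nearest is A
(3, 1) — d² to each: A:25, B:34, C:17 → nearest is C
(5, 5) — d² to each: A:65, B:98, C:73 → nearest is A
(-4, 3) — d² to each: A:8, B:29, C:72 → nearest is A
(0, 0) — d² to each: A:5, B:8, C:13 → nearest is A
(1, 1) — d² to each: A:9, B:18, C:17 → nearest is A
0 of the 7 points have B as nearest.

0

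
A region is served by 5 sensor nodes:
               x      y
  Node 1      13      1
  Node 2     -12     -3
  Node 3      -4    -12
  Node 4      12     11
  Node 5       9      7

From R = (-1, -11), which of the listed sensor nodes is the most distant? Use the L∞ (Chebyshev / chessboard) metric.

Node 4

d(R, Node 1) = max(14, 12) = 14
d(R, Node 2) = max(11, 8) = 11
d(R, Node 3) = max(3, 1) = 3
d(R, Node 4) = max(13, 22) = 22
d(R, Node 5) = max(10, 18) = 18
The largest is to Node 4.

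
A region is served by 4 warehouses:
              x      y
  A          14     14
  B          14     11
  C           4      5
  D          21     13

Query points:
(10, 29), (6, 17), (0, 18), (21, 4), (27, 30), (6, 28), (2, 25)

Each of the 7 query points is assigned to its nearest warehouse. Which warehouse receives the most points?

(10, 29) — d² to each: A:241, B:340, C:612, D:377 → nearest is A
(6, 17) — d² to each: A:73, B:100, C:148, D:241 → nearest is A
(0, 18) — d² to each: A:212, B:245, C:185, D:466 → nearest is C
(21, 4) — d² to each: A:149, B:98, C:290, D:81 → nearest is D
(27, 30) — d² to each: A:425, B:530, C:1154, D:325 → nearest is D
(6, 28) — d² to each: A:260, B:353, C:533, D:450 → nearest is A
(2, 25) — d² to each: A:265, B:340, C:404, D:505 → nearest is A
Tally — A:4, C:1, D:2. A captures the most (4).

A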